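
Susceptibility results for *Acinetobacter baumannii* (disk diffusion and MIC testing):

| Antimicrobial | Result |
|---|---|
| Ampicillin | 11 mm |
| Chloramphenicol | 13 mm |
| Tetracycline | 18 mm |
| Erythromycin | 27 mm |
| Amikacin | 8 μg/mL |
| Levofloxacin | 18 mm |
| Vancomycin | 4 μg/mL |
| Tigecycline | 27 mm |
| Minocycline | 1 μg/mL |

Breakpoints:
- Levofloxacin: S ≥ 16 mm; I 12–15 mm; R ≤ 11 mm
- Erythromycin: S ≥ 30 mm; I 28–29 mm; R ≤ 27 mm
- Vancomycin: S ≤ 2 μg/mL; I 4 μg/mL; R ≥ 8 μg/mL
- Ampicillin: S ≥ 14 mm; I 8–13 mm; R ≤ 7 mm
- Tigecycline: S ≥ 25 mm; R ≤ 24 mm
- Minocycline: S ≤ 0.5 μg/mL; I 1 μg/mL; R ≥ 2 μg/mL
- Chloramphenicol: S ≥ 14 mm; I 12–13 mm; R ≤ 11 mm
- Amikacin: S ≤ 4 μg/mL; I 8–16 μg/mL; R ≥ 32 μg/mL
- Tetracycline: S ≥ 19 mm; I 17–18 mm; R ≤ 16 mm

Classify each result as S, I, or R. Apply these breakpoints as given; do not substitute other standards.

Ampicillin (11 mm) in 8–13 mm ⇒ Intermediate
Chloramphenicol: 13 mm is in 12–13 mm ⇒ intermediate
Tetracycline (18 mm) in 17–18 mm ⇒ I
Erythromycin (27 mm) ≤ 27 mm — R
Amikacin (8 μg/mL) in 8–16 μg/mL ⇒ I
Levofloxacin 18 mm: ≥ 16 mm — Susceptible
Vancomycin 4 μg/mL: = 4 μg/mL — Intermediate
Tigecycline (27 mm) ≥ 25 mm → Susceptible
Minocycline 1 μg/mL: = 1 μg/mL ⇒ I

I, I, I, R, I, S, I, S, I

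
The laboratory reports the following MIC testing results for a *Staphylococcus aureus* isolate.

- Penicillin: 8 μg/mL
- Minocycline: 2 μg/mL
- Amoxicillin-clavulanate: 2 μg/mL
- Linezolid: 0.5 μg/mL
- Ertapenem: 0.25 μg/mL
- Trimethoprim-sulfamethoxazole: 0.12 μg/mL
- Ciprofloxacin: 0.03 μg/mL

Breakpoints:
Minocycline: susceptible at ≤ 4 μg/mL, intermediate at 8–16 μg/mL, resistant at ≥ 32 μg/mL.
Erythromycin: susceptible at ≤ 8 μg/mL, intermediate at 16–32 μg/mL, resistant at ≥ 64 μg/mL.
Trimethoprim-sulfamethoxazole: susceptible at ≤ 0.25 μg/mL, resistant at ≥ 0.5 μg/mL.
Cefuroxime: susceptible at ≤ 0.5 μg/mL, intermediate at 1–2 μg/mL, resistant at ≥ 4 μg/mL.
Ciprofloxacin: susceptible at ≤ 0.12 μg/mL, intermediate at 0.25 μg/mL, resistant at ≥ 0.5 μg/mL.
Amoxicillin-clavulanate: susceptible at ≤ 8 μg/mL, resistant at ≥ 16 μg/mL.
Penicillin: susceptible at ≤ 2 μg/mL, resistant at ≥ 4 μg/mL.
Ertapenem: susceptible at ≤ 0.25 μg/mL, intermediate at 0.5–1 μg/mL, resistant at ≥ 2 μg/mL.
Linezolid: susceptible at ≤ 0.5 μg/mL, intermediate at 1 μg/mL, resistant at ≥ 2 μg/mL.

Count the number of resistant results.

1

Penicillin: 8 μg/mL is ≥ 4 μg/mL — Resistant
Minocycline: 2 μg/mL is ≤ 4 μg/mL ⇒ Susceptible
Amoxicillin-clavulanate 2 μg/mL: ≤ 8 μg/mL ⇒ Susceptible
Linezolid: 0.5 μg/mL is ≤ 0.5 μg/mL — Susceptible
Ertapenem: 0.25 μg/mL is ≤ 0.25 μg/mL ⇒ Susceptible
Trimethoprim-sulfamethoxazole 0.12 μg/mL: ≤ 0.25 μg/mL ⇒ S
Ciprofloxacin (0.03 μg/mL) ≤ 0.12 μg/mL — Susceptible
Resistant: 1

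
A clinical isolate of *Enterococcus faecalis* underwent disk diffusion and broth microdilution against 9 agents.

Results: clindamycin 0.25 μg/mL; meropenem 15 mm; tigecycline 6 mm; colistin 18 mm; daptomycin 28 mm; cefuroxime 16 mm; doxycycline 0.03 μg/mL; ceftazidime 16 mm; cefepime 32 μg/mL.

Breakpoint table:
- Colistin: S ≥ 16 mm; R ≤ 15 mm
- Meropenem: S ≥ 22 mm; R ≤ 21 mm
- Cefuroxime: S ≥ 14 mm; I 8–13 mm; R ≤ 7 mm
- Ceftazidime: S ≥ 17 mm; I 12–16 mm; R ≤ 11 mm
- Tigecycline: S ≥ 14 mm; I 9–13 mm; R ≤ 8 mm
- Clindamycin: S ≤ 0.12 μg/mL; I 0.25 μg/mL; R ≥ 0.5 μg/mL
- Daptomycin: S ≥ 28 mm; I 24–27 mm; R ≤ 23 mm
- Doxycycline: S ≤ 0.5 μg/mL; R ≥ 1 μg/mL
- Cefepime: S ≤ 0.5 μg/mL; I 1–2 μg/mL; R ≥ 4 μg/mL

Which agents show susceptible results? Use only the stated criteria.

Clindamycin (0.25 μg/mL) = 0.25 μg/mL ⇒ I
Meropenem 15 mm: ≤ 21 mm ⇒ resistant
Tigecycline 6 mm: ≤ 8 mm — resistant
Colistin: 18 mm is ≥ 16 mm — S
Daptomycin (28 mm) ≥ 28 mm — susceptible
Cefuroxime: 16 mm is ≥ 14 mm ⇒ susceptible
Doxycycline 0.03 μg/mL: ≤ 0.5 μg/mL ⇒ Susceptible
Ceftazidime (16 mm) in 12–16 mm → I
Cefepime: 32 μg/mL is ≥ 4 μg/mL ⇒ resistant

colistin, daptomycin, cefuroxime, doxycycline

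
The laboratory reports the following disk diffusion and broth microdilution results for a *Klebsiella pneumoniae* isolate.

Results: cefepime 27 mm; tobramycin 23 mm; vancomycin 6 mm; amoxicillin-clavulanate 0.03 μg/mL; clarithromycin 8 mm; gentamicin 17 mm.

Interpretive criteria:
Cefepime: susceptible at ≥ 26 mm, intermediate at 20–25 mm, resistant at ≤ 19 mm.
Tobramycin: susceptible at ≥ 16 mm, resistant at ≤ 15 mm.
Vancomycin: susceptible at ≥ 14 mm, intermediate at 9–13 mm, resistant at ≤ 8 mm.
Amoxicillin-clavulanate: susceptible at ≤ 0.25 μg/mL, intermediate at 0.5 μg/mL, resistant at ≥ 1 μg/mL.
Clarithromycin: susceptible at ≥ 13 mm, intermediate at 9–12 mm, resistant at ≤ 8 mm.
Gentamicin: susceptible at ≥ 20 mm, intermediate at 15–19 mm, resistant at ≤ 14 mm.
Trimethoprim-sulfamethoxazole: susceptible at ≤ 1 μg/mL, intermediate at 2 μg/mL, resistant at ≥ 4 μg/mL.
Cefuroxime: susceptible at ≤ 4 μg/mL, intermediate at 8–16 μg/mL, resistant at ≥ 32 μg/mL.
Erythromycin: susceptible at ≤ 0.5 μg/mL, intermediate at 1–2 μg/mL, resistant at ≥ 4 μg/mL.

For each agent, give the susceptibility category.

S, S, R, S, R, I

Cefepime 27 mm: ≥ 26 mm → S
Tobramycin 23 mm: ≥ 16 mm ⇒ Susceptible
Vancomycin: 6 mm is ≤ 8 mm — Resistant
Amoxicillin-clavulanate: 0.03 μg/mL is ≤ 0.25 μg/mL ⇒ S
Clarithromycin: 8 mm is ≤ 8 mm — R
Gentamicin: 17 mm is in 15–19 mm — I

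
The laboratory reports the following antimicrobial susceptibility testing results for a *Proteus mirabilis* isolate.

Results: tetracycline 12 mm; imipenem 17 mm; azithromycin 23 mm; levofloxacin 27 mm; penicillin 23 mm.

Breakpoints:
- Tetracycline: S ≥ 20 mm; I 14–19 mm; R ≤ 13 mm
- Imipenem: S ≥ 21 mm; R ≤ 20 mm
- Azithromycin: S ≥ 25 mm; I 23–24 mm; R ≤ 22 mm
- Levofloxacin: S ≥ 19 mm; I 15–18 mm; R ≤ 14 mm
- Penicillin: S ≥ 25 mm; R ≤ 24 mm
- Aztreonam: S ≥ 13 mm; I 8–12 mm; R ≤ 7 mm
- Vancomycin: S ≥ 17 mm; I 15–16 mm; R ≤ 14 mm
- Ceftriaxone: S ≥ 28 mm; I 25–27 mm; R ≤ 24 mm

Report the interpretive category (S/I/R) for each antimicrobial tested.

R, R, I, S, R

Tetracycline (12 mm) ≤ 13 mm → Resistant
Imipenem: 17 mm is ≤ 20 mm → R
Azithromycin: 23 mm is in 23–24 mm → I
Levofloxacin: 27 mm is ≥ 19 mm — Susceptible
Penicillin (23 mm) ≤ 24 mm → Resistant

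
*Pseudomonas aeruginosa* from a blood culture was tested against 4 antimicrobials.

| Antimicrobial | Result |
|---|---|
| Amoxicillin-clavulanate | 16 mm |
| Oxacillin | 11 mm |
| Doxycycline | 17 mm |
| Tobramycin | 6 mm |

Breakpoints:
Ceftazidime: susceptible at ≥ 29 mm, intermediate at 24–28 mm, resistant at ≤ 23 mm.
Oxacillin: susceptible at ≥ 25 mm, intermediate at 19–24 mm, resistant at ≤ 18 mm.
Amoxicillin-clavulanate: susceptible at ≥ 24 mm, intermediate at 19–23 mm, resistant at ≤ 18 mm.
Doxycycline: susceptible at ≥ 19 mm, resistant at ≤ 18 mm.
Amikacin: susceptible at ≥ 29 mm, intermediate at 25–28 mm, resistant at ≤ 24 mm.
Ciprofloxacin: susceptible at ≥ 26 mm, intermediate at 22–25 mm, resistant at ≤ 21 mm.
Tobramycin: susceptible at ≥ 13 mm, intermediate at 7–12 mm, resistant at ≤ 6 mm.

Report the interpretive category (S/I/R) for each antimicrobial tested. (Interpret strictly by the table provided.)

Amoxicillin-clavulanate (16 mm) ≤ 18 mm → Resistant
Oxacillin (11 mm) ≤ 18 mm ⇒ resistant
Doxycycline 17 mm: ≤ 18 mm — R
Tobramycin (6 mm) ≤ 6 mm — Resistant

R, R, R, R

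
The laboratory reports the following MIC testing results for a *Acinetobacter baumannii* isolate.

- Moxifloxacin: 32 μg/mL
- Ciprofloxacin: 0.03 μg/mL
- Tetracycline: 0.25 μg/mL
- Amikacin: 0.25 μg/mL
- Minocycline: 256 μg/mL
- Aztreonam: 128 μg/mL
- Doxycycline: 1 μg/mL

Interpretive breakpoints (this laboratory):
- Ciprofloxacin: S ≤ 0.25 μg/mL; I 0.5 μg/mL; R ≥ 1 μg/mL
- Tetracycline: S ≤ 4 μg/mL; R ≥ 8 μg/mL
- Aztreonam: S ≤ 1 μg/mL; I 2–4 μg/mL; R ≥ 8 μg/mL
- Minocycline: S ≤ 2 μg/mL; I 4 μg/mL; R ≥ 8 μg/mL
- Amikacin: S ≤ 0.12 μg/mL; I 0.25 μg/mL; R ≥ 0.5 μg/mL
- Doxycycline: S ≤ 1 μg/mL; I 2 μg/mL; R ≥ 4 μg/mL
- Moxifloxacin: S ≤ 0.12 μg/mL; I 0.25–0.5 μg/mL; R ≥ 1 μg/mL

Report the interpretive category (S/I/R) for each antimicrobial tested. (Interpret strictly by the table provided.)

Moxifloxacin 32 μg/mL: ≥ 1 μg/mL → Resistant
Ciprofloxacin (0.03 μg/mL) ≤ 0.25 μg/mL ⇒ S
Tetracycline 0.25 μg/mL: ≤ 4 μg/mL — Susceptible
Amikacin 0.25 μg/mL: = 0.25 μg/mL — intermediate
Minocycline (256 μg/mL) ≥ 8 μg/mL → Resistant
Aztreonam (128 μg/mL) ≥ 8 μg/mL — Resistant
Doxycycline: 1 μg/mL is ≤ 1 μg/mL — S

R, S, S, I, R, R, S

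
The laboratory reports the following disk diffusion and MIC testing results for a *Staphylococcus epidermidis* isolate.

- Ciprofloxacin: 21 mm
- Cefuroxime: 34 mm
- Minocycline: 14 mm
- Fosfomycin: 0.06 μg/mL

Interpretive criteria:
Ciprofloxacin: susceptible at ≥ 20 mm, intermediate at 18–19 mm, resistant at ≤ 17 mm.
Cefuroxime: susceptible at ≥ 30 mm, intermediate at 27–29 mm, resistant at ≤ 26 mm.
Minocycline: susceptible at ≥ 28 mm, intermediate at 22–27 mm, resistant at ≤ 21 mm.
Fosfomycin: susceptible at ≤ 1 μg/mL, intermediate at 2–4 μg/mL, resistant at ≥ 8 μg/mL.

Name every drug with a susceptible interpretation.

ciprofloxacin, cefuroxime, fosfomycin

Ciprofloxacin: 21 mm is ≥ 20 mm — Susceptible
Cefuroxime 34 mm: ≥ 30 mm — Susceptible
Minocycline: 14 mm is ≤ 21 mm ⇒ Resistant
Fosfomycin: 0.06 μg/mL is ≤ 1 μg/mL ⇒ susceptible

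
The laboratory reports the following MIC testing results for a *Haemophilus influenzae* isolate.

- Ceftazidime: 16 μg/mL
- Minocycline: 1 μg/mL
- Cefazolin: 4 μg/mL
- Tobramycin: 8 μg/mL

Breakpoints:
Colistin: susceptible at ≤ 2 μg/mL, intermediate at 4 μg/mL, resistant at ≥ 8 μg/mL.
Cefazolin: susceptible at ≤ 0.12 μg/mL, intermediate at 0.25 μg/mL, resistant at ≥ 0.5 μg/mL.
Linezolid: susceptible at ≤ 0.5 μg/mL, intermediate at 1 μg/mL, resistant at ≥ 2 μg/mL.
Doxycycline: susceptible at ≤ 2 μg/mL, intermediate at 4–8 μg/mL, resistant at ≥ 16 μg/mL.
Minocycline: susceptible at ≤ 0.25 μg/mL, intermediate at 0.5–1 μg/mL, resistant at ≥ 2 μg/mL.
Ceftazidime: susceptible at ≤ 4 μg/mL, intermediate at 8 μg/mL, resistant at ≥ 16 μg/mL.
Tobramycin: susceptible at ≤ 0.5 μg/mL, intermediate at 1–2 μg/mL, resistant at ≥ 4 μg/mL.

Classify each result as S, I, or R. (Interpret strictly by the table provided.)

Ceftazidime: 16 μg/mL is ≥ 16 μg/mL ⇒ R
Minocycline (1 μg/mL) in 0.5–1 μg/mL ⇒ I
Cefazolin (4 μg/mL) ≥ 0.5 μg/mL ⇒ resistant
Tobramycin (8 μg/mL) ≥ 4 μg/mL ⇒ resistant

R, I, R, R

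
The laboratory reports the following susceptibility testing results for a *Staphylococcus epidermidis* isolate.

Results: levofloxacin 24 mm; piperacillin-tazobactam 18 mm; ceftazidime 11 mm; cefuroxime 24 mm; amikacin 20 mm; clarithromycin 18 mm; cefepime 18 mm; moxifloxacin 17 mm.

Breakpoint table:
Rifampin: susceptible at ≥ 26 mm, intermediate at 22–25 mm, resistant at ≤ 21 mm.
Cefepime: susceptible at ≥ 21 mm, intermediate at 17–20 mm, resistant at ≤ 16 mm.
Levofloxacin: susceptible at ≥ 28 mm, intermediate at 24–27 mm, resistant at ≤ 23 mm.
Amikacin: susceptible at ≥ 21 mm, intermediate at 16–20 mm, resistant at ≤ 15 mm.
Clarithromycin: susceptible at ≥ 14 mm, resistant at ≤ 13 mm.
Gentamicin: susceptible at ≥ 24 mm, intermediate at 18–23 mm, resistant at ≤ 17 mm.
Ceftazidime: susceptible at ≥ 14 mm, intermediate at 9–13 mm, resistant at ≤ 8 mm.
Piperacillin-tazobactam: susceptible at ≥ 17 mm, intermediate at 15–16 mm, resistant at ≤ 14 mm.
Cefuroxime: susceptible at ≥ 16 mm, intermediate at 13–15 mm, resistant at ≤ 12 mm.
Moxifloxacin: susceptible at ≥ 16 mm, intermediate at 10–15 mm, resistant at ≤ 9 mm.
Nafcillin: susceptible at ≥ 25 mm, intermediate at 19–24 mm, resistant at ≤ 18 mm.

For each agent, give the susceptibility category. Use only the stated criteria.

Levofloxacin (24 mm) in 24–27 mm — intermediate
Piperacillin-tazobactam: 18 mm is ≥ 17 mm — S
Ceftazidime: 11 mm is in 9–13 mm — Intermediate
Cefuroxime (24 mm) ≥ 16 mm → Susceptible
Amikacin 20 mm: in 16–20 mm — I
Clarithromycin (18 mm) ≥ 14 mm — susceptible
Cefepime: 18 mm is in 17–20 mm — Intermediate
Moxifloxacin (17 mm) ≥ 16 mm — Susceptible

I, S, I, S, I, S, I, S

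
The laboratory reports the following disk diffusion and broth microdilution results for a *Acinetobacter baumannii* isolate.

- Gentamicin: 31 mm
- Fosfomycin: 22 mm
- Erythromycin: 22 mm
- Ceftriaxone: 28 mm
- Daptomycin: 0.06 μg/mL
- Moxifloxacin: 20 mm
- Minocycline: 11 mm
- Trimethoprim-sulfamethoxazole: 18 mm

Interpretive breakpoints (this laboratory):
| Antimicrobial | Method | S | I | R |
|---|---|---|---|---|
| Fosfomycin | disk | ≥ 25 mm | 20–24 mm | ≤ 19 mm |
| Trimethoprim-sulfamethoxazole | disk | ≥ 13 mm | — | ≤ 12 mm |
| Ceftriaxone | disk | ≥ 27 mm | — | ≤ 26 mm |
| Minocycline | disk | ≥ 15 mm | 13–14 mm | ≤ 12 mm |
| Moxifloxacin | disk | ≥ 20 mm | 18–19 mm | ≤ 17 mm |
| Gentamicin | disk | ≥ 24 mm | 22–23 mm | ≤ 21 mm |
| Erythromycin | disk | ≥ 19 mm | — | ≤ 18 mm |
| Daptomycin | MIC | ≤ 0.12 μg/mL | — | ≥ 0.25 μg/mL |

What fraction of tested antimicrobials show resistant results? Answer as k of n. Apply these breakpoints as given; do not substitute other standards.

1 of 8

Gentamicin 31 mm: ≥ 24 mm — S
Fosfomycin 22 mm: in 20–24 mm ⇒ I
Erythromycin: 22 mm is ≥ 19 mm — S
Ceftriaxone (28 mm) ≥ 27 mm — Susceptible
Daptomycin (0.06 μg/mL) ≤ 0.12 μg/mL → susceptible
Moxifloxacin 20 mm: ≥ 20 mm — susceptible
Minocycline (11 mm) ≤ 12 mm — Resistant
Trimethoprim-sulfamethoxazole (18 mm) ≥ 13 mm ⇒ susceptible
Resistant: 1/8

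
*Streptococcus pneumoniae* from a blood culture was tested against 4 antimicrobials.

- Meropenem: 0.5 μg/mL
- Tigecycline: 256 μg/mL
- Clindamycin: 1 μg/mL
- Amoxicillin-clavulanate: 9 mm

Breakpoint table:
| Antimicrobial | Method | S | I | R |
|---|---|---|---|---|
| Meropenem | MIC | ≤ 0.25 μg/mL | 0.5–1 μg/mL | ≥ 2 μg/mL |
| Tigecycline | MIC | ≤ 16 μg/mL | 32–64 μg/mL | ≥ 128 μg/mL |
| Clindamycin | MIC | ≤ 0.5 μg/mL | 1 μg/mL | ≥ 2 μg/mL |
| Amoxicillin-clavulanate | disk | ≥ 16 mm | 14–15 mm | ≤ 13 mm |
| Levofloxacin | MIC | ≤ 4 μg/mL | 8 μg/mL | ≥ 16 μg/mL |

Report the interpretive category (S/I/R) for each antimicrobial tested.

Meropenem 0.5 μg/mL: in 0.5–1 μg/mL ⇒ I
Tigecycline: 256 μg/mL is ≥ 128 μg/mL → Resistant
Clindamycin 1 μg/mL: = 1 μg/mL ⇒ intermediate
Amoxicillin-clavulanate: 9 mm is ≤ 13 mm → R

I, R, I, R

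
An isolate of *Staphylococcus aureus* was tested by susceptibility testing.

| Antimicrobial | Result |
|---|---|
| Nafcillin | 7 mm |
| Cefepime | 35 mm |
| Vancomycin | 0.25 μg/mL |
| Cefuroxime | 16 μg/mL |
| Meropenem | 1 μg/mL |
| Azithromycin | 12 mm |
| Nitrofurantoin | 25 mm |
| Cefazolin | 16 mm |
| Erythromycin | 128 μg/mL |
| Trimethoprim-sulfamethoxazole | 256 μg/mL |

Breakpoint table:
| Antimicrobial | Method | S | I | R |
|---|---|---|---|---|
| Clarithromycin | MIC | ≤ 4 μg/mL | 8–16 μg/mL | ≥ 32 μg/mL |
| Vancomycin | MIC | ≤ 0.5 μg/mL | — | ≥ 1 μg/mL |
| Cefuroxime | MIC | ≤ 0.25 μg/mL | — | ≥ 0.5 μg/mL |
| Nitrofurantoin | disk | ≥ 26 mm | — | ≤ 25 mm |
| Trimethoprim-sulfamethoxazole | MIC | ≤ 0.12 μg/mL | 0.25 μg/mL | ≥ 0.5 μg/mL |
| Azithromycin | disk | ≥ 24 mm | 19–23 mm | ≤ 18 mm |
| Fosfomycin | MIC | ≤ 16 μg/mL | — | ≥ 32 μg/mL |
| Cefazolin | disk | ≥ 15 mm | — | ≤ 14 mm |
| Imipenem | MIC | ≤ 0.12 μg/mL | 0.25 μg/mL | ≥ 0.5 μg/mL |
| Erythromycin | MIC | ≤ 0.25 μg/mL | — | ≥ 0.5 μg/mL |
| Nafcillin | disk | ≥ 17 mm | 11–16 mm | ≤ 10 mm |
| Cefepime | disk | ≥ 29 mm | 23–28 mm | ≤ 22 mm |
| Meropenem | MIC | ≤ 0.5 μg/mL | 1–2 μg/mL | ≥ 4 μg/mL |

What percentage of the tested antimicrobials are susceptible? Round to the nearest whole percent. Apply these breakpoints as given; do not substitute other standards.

30%

Nafcillin 7 mm: ≤ 10 mm — Resistant
Cefepime 35 mm: ≥ 29 mm ⇒ susceptible
Vancomycin 0.25 μg/mL: ≤ 0.5 μg/mL — susceptible
Cefuroxime (16 μg/mL) ≥ 0.5 μg/mL ⇒ Resistant
Meropenem 1 μg/mL: in 1–2 μg/mL ⇒ Intermediate
Azithromycin (12 mm) ≤ 18 mm — resistant
Nitrofurantoin 25 mm: ≤ 25 mm ⇒ Resistant
Cefazolin 16 mm: ≥ 15 mm — S
Erythromycin: 128 μg/mL is ≥ 0.5 μg/mL ⇒ Resistant
Trimethoprim-sulfamethoxazole 256 μg/mL: ≥ 0.5 μg/mL → R
Susceptible: 3/10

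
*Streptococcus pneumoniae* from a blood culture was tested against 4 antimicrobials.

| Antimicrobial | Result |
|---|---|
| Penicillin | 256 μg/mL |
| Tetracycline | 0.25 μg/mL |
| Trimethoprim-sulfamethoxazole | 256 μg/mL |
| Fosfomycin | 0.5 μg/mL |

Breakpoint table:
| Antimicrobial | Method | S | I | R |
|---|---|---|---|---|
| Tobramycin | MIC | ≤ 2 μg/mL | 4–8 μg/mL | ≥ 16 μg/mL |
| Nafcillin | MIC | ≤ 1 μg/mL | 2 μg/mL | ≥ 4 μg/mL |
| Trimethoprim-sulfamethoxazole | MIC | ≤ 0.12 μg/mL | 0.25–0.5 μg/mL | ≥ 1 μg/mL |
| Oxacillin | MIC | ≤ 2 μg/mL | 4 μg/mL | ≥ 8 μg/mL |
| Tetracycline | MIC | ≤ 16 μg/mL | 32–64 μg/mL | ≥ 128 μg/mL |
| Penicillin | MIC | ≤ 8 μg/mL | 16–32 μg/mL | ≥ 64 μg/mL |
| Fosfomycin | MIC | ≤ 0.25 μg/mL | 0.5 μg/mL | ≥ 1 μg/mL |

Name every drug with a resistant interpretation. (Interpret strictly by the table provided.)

penicillin, trimethoprim-sulfamethoxazole

Penicillin: 256 μg/mL is ≥ 64 μg/mL ⇒ resistant
Tetracycline 0.25 μg/mL: ≤ 16 μg/mL — susceptible
Trimethoprim-sulfamethoxazole: 256 μg/mL is ≥ 1 μg/mL ⇒ resistant
Fosfomycin 0.5 μg/mL: = 0.5 μg/mL ⇒ Intermediate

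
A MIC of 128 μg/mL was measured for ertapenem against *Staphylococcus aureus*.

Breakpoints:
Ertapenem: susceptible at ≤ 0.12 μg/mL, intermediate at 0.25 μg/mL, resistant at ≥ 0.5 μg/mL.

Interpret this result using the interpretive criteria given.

Ertapenem: 128 μg/mL is ≥ 0.5 μg/mL → R

Resistant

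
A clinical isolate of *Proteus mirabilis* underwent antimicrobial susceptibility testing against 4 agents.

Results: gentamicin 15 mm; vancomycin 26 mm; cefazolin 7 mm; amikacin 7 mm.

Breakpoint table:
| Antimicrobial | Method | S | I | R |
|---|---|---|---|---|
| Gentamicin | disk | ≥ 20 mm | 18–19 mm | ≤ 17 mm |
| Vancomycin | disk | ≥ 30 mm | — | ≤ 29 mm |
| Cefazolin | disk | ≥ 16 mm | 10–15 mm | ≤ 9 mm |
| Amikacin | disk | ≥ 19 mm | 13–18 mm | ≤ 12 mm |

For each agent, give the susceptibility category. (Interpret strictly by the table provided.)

Gentamicin (15 mm) ≤ 17 mm — resistant
Vancomycin 26 mm: ≤ 29 mm → R
Cefazolin: 7 mm is ≤ 9 mm → R
Amikacin 7 mm: ≤ 12 mm → resistant

R, R, R, R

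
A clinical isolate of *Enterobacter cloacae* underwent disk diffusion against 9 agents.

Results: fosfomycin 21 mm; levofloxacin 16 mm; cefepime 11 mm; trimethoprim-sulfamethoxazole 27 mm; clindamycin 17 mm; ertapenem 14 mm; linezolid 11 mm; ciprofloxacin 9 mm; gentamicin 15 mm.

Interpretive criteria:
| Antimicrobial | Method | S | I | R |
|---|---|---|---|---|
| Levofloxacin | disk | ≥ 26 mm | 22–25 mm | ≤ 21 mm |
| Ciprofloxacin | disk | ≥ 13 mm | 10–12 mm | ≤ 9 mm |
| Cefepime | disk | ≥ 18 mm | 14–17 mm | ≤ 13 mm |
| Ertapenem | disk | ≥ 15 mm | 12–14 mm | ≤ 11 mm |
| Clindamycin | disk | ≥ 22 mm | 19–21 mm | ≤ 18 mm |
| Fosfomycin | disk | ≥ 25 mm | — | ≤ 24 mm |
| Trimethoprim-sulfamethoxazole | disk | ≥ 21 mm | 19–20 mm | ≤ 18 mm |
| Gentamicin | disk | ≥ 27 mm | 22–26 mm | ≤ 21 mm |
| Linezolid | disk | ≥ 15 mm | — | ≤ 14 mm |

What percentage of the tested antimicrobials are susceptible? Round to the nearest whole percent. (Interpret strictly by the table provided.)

11%

Fosfomycin (21 mm) ≤ 24 mm → R
Levofloxacin: 16 mm is ≤ 21 mm — Resistant
Cefepime: 11 mm is ≤ 13 mm ⇒ Resistant
Trimethoprim-sulfamethoxazole (27 mm) ≥ 21 mm — Susceptible
Clindamycin 17 mm: ≤ 18 mm ⇒ R
Ertapenem 14 mm: in 12–14 mm ⇒ intermediate
Linezolid: 11 mm is ≤ 14 mm → R
Ciprofloxacin (9 mm) ≤ 9 mm — R
Gentamicin 15 mm: ≤ 21 mm — resistant
Susceptible: 1/9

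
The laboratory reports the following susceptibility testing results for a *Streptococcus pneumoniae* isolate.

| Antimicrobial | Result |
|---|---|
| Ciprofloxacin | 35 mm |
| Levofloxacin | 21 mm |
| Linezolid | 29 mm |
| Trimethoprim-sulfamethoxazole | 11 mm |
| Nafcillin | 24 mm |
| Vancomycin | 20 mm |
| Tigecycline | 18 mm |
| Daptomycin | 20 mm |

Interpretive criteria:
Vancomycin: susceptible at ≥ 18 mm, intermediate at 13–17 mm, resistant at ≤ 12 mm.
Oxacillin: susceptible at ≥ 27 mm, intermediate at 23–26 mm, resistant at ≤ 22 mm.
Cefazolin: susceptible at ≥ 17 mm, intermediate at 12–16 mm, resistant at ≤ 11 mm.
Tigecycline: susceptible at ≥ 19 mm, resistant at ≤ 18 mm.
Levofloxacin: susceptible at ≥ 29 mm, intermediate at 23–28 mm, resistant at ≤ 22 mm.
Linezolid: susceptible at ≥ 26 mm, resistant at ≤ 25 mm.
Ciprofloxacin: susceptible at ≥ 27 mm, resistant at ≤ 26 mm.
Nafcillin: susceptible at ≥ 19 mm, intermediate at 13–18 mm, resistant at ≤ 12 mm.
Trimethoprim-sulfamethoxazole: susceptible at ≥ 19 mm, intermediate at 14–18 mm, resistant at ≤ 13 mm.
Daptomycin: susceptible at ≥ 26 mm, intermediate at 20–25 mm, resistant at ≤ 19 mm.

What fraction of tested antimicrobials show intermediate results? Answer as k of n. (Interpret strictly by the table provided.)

Ciprofloxacin (35 mm) ≥ 27 mm — S
Levofloxacin (21 mm) ≤ 22 mm — Resistant
Linezolid (29 mm) ≥ 26 mm ⇒ S
Trimethoprim-sulfamethoxazole 11 mm: ≤ 13 mm — resistant
Nafcillin: 24 mm is ≥ 19 mm ⇒ Susceptible
Vancomycin (20 mm) ≥ 18 mm — Susceptible
Tigecycline (18 mm) ≤ 18 mm ⇒ resistant
Daptomycin 20 mm: in 20–25 mm — I
Intermediate: 1/8

1 of 8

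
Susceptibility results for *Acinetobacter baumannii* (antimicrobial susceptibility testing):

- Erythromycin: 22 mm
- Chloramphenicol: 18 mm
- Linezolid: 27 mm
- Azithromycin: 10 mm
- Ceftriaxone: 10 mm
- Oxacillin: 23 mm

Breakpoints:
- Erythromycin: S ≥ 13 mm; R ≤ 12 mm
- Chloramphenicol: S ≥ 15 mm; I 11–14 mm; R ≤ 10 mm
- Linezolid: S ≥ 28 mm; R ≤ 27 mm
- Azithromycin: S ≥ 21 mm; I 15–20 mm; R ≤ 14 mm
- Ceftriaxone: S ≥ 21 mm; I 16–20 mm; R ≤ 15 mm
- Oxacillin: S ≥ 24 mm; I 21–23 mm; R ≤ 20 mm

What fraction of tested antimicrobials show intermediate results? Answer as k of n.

1 of 6

Erythromycin (22 mm) ≥ 13 mm ⇒ S
Chloramphenicol: 18 mm is ≥ 15 mm — S
Linezolid 27 mm: ≤ 27 mm — R
Azithromycin (10 mm) ≤ 14 mm ⇒ resistant
Ceftriaxone 10 mm: ≤ 15 mm ⇒ resistant
Oxacillin 23 mm: in 21–23 mm → Intermediate
Intermediate: 1/6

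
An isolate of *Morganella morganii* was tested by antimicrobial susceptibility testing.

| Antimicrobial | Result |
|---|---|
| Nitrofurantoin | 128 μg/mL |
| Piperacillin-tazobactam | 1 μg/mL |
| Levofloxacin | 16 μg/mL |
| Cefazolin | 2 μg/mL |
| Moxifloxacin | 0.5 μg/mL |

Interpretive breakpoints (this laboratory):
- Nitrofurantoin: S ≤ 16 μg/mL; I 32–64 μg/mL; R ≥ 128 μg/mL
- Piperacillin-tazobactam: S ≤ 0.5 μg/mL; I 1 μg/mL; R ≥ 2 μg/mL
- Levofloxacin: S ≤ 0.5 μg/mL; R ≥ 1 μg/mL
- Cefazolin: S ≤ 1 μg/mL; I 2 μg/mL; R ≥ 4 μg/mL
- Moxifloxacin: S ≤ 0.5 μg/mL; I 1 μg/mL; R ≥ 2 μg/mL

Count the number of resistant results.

2

Nitrofurantoin 128 μg/mL: ≥ 128 μg/mL → R
Piperacillin-tazobactam 1 μg/mL: = 1 μg/mL → intermediate
Levofloxacin 16 μg/mL: ≥ 1 μg/mL — Resistant
Cefazolin 2 μg/mL: = 2 μg/mL → I
Moxifloxacin (0.5 μg/mL) ≤ 0.5 μg/mL → Susceptible
Resistant: 2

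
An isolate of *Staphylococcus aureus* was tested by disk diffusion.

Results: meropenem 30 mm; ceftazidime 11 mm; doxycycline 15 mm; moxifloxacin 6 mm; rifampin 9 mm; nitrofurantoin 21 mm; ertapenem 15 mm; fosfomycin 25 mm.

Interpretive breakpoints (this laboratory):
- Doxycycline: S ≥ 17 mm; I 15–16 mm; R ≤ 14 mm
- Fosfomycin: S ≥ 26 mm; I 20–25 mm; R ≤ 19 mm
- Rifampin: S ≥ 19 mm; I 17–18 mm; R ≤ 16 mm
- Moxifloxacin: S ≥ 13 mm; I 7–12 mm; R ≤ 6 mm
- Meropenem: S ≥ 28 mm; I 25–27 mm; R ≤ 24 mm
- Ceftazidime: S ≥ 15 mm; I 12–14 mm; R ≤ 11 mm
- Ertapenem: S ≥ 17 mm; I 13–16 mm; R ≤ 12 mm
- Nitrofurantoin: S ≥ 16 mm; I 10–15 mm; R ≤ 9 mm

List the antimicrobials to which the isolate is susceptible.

Meropenem: 30 mm is ≥ 28 mm → Susceptible
Ceftazidime 11 mm: ≤ 11 mm — resistant
Doxycycline 15 mm: in 15–16 mm → intermediate
Moxifloxacin: 6 mm is ≤ 6 mm ⇒ resistant
Rifampin (9 mm) ≤ 16 mm — R
Nitrofurantoin (21 mm) ≥ 16 mm — Susceptible
Ertapenem (15 mm) in 13–16 mm ⇒ Intermediate
Fosfomycin (25 mm) in 20–25 mm → intermediate

meropenem, nitrofurantoin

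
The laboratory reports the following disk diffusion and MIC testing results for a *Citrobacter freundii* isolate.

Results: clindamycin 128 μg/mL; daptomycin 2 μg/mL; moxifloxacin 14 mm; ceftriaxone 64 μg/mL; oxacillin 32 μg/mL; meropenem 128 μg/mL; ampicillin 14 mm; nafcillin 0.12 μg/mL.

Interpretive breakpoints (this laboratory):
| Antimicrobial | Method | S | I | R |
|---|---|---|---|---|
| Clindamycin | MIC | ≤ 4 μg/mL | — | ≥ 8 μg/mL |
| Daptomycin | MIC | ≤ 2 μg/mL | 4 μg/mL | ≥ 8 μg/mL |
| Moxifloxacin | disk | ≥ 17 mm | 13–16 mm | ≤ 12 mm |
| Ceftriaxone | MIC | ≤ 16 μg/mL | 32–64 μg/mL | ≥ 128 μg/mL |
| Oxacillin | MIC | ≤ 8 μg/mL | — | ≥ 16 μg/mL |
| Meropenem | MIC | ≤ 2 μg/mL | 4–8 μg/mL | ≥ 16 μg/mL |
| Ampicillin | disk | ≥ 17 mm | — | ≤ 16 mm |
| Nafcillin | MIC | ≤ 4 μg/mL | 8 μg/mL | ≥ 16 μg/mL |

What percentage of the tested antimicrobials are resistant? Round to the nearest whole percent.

50%

Clindamycin: 128 μg/mL is ≥ 8 μg/mL ⇒ Resistant
Daptomycin (2 μg/mL) ≤ 2 μg/mL ⇒ S
Moxifloxacin (14 mm) in 13–16 mm ⇒ I
Ceftriaxone: 64 μg/mL is in 32–64 μg/mL → Intermediate
Oxacillin 32 μg/mL: ≥ 16 μg/mL ⇒ R
Meropenem (128 μg/mL) ≥ 16 μg/mL → resistant
Ampicillin: 14 mm is ≤ 16 mm — Resistant
Nafcillin: 0.12 μg/mL is ≤ 4 μg/mL ⇒ susceptible
Resistant: 4/8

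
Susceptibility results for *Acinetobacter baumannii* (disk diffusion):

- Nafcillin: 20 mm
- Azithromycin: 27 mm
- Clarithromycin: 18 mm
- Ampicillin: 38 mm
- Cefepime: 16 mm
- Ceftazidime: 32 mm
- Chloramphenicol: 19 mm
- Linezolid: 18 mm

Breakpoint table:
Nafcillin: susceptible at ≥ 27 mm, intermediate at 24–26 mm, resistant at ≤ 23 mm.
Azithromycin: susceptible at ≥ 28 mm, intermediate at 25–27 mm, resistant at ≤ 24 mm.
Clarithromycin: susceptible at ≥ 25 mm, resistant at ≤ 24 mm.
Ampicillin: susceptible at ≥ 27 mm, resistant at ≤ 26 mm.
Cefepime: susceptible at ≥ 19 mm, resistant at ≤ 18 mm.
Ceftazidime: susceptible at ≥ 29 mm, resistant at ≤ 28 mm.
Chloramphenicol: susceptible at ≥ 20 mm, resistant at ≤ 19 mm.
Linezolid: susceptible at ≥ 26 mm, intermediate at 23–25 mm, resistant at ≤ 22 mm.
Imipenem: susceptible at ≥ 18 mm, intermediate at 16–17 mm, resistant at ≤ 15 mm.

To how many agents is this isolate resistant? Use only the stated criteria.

Nafcillin (20 mm) ≤ 23 mm → R
Azithromycin (27 mm) in 25–27 mm ⇒ intermediate
Clarithromycin: 18 mm is ≤ 24 mm — Resistant
Ampicillin (38 mm) ≥ 27 mm → Susceptible
Cefepime: 16 mm is ≤ 18 mm — R
Ceftazidime 32 mm: ≥ 29 mm — S
Chloramphenicol (19 mm) ≤ 19 mm ⇒ R
Linezolid 18 mm: ≤ 22 mm ⇒ Resistant
Resistant: 5

5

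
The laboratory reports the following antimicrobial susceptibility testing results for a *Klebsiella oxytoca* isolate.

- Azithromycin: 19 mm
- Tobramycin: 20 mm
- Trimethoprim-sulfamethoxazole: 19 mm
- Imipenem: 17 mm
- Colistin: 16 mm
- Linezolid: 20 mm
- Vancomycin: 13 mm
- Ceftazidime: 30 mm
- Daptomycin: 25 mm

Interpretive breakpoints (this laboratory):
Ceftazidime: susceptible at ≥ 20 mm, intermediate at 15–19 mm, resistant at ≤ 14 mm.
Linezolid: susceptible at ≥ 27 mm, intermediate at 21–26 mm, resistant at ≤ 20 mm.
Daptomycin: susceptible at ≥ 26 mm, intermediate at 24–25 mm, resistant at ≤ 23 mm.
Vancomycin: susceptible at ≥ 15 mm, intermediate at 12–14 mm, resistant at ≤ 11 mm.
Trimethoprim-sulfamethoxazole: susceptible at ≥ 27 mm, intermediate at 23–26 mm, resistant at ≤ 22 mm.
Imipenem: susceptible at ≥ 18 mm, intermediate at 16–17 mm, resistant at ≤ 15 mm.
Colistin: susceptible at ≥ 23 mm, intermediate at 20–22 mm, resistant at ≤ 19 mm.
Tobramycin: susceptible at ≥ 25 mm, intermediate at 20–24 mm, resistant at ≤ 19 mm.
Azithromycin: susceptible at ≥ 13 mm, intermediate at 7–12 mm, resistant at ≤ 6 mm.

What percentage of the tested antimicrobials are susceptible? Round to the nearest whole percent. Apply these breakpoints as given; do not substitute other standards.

Azithromycin: 19 mm is ≥ 13 mm — S
Tobramycin 20 mm: in 20–24 mm — intermediate
Trimethoprim-sulfamethoxazole (19 mm) ≤ 22 mm — Resistant
Imipenem 17 mm: in 16–17 mm — I
Colistin: 16 mm is ≤ 19 mm → R
Linezolid (20 mm) ≤ 20 mm — resistant
Vancomycin 13 mm: in 12–14 mm → Intermediate
Ceftazidime: 30 mm is ≥ 20 mm — S
Daptomycin (25 mm) in 24–25 mm → Intermediate
Susceptible: 2/9

22%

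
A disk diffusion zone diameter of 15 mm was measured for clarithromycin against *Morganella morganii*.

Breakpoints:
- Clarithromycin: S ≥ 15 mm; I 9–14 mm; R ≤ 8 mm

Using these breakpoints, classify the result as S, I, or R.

S

Clarithromycin (15 mm) ≥ 15 mm — S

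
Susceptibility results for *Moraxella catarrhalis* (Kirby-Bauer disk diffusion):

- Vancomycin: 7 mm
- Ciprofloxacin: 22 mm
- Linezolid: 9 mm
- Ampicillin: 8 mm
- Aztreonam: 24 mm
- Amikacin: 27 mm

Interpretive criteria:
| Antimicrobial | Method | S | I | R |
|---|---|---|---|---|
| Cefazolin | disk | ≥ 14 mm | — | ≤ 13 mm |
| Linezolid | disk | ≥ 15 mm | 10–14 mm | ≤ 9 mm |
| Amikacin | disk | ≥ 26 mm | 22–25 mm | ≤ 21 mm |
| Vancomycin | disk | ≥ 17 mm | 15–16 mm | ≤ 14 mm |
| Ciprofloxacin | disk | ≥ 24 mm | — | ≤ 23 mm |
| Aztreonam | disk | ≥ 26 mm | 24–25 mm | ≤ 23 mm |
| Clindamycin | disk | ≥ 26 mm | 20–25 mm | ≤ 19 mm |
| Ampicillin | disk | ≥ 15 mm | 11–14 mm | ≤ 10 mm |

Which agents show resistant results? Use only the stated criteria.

Vancomycin 7 mm: ≤ 14 mm ⇒ Resistant
Ciprofloxacin 22 mm: ≤ 23 mm → R
Linezolid: 9 mm is ≤ 9 mm → resistant
Ampicillin 8 mm: ≤ 10 mm → R
Aztreonam: 24 mm is in 24–25 mm ⇒ intermediate
Amikacin 27 mm: ≥ 26 mm — Susceptible

vancomycin, ciprofloxacin, linezolid, ampicillin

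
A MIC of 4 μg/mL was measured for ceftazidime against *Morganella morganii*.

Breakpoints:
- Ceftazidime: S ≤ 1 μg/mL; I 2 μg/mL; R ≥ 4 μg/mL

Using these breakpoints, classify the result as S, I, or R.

R

Ceftazidime: 4 μg/mL is ≥ 4 μg/mL → R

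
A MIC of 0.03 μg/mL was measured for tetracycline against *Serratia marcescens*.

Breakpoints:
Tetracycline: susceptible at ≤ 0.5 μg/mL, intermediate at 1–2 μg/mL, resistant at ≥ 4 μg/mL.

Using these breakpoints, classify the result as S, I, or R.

Tetracycline: 0.03 μg/mL is ≤ 0.5 μg/mL — Susceptible

S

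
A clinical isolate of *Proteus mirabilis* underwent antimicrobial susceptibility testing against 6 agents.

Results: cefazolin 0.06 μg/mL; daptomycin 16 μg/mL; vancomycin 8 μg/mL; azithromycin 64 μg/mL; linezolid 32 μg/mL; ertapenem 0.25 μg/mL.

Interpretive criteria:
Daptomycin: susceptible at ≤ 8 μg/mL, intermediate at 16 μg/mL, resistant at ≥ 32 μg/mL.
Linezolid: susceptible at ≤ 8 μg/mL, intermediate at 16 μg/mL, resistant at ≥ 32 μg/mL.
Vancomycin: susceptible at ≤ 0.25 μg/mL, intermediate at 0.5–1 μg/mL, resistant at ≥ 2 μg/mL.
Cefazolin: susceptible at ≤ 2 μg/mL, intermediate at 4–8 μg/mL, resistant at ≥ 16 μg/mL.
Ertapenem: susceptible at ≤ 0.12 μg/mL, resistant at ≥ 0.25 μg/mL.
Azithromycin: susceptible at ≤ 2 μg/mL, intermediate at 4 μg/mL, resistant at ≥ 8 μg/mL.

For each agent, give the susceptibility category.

Cefazolin (0.06 μg/mL) ≤ 2 μg/mL — Susceptible
Daptomycin: 16 μg/mL is = 16 μg/mL ⇒ Intermediate
Vancomycin 8 μg/mL: ≥ 2 μg/mL — R
Azithromycin: 64 μg/mL is ≥ 8 μg/mL ⇒ R
Linezolid: 32 μg/mL is ≥ 32 μg/mL → resistant
Ertapenem 0.25 μg/mL: ≥ 0.25 μg/mL ⇒ resistant

S, I, R, R, R, R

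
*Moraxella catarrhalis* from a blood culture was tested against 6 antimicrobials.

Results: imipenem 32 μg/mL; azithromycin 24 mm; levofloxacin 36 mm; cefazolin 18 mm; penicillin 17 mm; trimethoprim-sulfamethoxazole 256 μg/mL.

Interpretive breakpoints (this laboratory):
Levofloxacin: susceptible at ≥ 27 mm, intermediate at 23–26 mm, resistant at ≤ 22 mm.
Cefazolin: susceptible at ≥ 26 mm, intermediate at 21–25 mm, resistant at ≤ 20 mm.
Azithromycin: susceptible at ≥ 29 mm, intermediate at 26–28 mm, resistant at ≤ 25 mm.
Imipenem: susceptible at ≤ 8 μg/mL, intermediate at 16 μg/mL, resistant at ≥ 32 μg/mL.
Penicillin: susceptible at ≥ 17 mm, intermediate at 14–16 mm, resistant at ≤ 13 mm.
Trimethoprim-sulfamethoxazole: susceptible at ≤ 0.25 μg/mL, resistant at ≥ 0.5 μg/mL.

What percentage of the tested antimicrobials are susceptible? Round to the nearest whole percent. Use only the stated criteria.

33%

Imipenem: 32 μg/mL is ≥ 32 μg/mL ⇒ R
Azithromycin 24 mm: ≤ 25 mm → R
Levofloxacin: 36 mm is ≥ 27 mm — susceptible
Cefazolin 18 mm: ≤ 20 mm → Resistant
Penicillin 17 mm: ≥ 17 mm — Susceptible
Trimethoprim-sulfamethoxazole (256 μg/mL) ≥ 0.5 μg/mL ⇒ R
Susceptible: 2/6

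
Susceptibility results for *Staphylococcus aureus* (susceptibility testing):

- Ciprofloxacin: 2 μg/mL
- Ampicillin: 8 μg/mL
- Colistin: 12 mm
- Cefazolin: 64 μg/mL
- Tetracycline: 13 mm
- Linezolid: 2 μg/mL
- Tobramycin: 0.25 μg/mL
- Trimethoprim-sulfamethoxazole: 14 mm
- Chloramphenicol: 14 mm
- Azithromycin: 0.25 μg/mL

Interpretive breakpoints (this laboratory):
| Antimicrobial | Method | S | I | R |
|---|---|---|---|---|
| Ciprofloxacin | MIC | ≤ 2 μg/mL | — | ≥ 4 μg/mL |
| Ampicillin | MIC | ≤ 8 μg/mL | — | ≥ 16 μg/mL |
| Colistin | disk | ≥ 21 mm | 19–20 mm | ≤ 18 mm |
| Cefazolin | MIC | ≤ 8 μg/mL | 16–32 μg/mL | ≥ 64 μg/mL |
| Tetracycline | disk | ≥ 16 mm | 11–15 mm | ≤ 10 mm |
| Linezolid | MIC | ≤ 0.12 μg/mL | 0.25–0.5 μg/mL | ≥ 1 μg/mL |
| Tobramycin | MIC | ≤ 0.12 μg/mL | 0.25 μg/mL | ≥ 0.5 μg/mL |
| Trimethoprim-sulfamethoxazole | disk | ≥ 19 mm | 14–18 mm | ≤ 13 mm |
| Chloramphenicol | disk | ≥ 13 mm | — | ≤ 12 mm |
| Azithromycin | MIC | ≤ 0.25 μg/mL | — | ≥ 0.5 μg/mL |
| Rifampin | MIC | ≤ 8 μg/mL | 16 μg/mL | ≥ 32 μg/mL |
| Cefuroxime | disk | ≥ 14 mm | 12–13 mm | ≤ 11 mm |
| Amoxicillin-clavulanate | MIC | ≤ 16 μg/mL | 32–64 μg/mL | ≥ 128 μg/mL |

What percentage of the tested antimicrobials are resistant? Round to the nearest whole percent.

30%

Ciprofloxacin: 2 μg/mL is ≤ 2 μg/mL ⇒ Susceptible
Ampicillin (8 μg/mL) ≤ 8 μg/mL → Susceptible
Colistin (12 mm) ≤ 18 mm — R
Cefazolin (64 μg/mL) ≥ 64 μg/mL — R
Tetracycline: 13 mm is in 11–15 mm ⇒ Intermediate
Linezolid 2 μg/mL: ≥ 1 μg/mL → R
Tobramycin (0.25 μg/mL) = 0.25 μg/mL ⇒ intermediate
Trimethoprim-sulfamethoxazole: 14 mm is in 14–18 mm ⇒ intermediate
Chloramphenicol: 14 mm is ≥ 13 mm → S
Azithromycin (0.25 μg/mL) ≤ 0.25 μg/mL ⇒ S
Resistant: 3/10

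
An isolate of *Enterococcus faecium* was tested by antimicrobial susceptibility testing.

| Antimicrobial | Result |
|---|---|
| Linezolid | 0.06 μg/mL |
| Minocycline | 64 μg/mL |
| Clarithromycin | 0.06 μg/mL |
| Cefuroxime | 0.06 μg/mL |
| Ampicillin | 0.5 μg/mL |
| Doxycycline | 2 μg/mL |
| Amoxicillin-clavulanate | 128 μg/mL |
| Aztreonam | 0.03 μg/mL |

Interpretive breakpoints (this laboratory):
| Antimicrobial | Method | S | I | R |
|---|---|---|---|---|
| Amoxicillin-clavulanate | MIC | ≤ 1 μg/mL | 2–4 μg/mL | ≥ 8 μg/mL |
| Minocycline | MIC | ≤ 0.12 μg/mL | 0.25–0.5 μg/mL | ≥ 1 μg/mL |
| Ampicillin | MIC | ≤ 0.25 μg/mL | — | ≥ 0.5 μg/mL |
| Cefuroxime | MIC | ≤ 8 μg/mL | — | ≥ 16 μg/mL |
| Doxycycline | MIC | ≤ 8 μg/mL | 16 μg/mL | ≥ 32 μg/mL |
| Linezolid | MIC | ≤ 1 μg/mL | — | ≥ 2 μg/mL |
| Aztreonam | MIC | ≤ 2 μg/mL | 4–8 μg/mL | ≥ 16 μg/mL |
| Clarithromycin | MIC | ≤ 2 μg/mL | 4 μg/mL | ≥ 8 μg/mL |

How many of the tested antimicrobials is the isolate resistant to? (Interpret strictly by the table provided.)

Linezolid (0.06 μg/mL) ≤ 1 μg/mL — susceptible
Minocycline: 64 μg/mL is ≥ 1 μg/mL → Resistant
Clarithromycin 0.06 μg/mL: ≤ 2 μg/mL — susceptible
Cefuroxime (0.06 μg/mL) ≤ 8 μg/mL → S
Ampicillin 0.5 μg/mL: ≥ 0.5 μg/mL ⇒ Resistant
Doxycycline: 2 μg/mL is ≤ 8 μg/mL → Susceptible
Amoxicillin-clavulanate: 128 μg/mL is ≥ 8 μg/mL → R
Aztreonam: 0.03 μg/mL is ≤ 2 μg/mL → S
Resistant: 3

3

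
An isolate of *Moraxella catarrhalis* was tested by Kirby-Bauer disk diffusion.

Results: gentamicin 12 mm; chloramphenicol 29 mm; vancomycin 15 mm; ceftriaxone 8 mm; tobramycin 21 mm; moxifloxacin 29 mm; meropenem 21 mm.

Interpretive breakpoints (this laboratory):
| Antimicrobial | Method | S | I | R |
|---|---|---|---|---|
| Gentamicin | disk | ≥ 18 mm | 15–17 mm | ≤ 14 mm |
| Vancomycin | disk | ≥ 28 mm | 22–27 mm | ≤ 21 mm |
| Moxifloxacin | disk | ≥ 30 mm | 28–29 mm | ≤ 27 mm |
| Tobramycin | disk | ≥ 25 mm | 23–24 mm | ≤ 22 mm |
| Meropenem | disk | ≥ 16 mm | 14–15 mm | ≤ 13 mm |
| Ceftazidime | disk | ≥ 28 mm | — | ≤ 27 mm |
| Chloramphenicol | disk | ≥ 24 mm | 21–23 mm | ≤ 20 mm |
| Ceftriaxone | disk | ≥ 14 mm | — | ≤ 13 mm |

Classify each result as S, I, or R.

R, S, R, R, R, I, S

Gentamicin (12 mm) ≤ 14 mm ⇒ R
Chloramphenicol: 29 mm is ≥ 24 mm ⇒ susceptible
Vancomycin 15 mm: ≤ 21 mm ⇒ R
Ceftriaxone: 8 mm is ≤ 13 mm ⇒ resistant
Tobramycin (21 mm) ≤ 22 mm → resistant
Moxifloxacin 29 mm: in 28–29 mm ⇒ I
Meropenem 21 mm: ≥ 16 mm → Susceptible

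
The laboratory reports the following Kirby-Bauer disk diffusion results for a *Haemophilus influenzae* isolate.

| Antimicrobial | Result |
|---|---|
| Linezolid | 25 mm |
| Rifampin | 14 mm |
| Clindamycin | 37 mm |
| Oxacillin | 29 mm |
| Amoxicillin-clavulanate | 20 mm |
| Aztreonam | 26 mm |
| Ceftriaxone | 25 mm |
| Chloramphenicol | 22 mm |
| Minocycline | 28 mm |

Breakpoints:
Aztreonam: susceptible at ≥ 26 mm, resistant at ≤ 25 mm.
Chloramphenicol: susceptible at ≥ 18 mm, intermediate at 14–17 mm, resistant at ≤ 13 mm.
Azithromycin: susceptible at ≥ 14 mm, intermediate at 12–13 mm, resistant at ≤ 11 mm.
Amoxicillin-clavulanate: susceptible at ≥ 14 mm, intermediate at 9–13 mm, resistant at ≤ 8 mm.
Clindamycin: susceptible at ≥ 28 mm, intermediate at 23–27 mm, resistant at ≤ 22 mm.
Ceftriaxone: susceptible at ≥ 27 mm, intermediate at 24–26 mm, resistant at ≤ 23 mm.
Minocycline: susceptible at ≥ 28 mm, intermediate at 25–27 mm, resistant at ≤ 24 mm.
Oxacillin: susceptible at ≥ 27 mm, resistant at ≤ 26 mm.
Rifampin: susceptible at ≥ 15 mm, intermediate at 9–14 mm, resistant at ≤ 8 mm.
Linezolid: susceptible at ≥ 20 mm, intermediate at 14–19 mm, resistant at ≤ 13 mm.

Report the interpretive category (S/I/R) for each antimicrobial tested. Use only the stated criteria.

Linezolid 25 mm: ≥ 20 mm ⇒ Susceptible
Rifampin (14 mm) in 9–14 mm → I
Clindamycin (37 mm) ≥ 28 mm — susceptible
Oxacillin 29 mm: ≥ 27 mm → Susceptible
Amoxicillin-clavulanate: 20 mm is ≥ 14 mm ⇒ S
Aztreonam (26 mm) ≥ 26 mm — S
Ceftriaxone 25 mm: in 24–26 mm — intermediate
Chloramphenicol: 22 mm is ≥ 18 mm — Susceptible
Minocycline 28 mm: ≥ 28 mm ⇒ susceptible

S, I, S, S, S, S, I, S, S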